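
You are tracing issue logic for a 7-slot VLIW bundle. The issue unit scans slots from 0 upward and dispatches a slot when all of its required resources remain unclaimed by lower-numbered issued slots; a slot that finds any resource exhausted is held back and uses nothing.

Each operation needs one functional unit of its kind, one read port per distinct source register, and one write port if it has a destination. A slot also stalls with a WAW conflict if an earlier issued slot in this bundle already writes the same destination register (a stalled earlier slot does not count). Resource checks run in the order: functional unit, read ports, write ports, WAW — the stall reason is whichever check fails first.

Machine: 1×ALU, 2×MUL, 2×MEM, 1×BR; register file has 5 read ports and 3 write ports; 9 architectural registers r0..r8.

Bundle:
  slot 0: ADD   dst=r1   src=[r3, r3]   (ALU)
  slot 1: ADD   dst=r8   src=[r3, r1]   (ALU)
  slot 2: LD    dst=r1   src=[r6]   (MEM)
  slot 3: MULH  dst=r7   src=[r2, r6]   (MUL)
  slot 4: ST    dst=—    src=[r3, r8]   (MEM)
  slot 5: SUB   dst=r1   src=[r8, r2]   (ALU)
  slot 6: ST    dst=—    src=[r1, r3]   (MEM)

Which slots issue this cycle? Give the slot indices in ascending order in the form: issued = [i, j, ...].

issued = [0, 3, 4]

slot 0 (ALU): ISSUE — free A0,Mu2,Ld2,B1 rp4 wp2
slot 1 (ALU): stall FU — free A0,Mu2,Ld2,B1 rp4 wp2
slot 2 (MEM): stall WAW — free A0,Mu2,Ld2,B1 rp4 wp2
slot 3 (MUL): ISSUE — free A0,Mu1,Ld2,B1 rp2 wp1
slot 4 (MEM): ISSUE — free A0,Mu1,Ld1,B1 rp0 wp1
slot 5 (ALU): stall FU — free A0,Mu1,Ld1,B1 rp0 wp1
slot 6 (MEM): stall RD_PORT — free A0,Mu1,Ld1,B1 rp0 wp1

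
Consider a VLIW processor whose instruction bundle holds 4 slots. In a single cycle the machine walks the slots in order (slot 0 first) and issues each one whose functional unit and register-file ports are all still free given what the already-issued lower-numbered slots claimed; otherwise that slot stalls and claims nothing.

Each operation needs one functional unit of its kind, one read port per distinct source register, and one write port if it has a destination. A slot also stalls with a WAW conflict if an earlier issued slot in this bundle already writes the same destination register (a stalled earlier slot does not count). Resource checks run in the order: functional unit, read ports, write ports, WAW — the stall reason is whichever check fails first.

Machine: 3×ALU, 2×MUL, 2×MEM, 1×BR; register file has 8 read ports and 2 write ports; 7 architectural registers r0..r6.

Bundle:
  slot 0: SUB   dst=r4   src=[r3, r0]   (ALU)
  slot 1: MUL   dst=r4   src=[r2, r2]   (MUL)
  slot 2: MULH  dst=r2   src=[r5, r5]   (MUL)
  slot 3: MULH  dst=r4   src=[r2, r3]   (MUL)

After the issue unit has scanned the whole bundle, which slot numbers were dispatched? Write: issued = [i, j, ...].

issued = [0, 2]

slot 0 (ALU): ISSUE — free A2,Mu2,Ld2,B1 rp6 wp1
slot 1 (MUL): stall WAW — free A2,Mu2,Ld2,B1 rp6 wp1
slot 2 (MUL): ISSUE — free A2,Mu1,Ld2,B1 rp5 wp0
slot 3 (MUL): stall WR_PORT — free A2,Mu1,Ld2,B1 rp5 wp0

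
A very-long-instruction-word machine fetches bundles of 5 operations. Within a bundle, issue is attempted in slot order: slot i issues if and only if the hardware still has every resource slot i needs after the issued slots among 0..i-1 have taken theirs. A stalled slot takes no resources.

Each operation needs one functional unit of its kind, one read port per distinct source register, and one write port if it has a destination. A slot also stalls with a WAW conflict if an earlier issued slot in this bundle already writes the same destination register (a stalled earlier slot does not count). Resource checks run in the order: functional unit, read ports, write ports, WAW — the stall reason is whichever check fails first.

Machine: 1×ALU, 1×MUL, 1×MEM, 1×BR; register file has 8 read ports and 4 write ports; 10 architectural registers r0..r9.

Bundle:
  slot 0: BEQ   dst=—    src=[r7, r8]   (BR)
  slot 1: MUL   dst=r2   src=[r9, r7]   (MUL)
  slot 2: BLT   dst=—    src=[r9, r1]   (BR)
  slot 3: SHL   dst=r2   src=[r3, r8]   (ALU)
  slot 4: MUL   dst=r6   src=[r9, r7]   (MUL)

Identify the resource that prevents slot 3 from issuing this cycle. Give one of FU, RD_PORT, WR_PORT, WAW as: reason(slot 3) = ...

  0. BR ⇒ go  {1A/1Mu/1Ld/0B | 6r 4w}
  1. MUL→r2 ⇒ go  {1A/0Mu/1Ld/0B | 4r 3w}
  2. BR ⇒ no(FU)  {1A/0Mu/1Ld/0B | 4r 3w}
  3. ALU→r2 ⇒ no(WAW)  {1A/0Mu/1Ld/0B | 4r 3w}
  4. MUL→r6 ⇒ no(FU)  {1A/0Mu/1Ld/0B | 4r 3w}

reason(slot 3) = WAW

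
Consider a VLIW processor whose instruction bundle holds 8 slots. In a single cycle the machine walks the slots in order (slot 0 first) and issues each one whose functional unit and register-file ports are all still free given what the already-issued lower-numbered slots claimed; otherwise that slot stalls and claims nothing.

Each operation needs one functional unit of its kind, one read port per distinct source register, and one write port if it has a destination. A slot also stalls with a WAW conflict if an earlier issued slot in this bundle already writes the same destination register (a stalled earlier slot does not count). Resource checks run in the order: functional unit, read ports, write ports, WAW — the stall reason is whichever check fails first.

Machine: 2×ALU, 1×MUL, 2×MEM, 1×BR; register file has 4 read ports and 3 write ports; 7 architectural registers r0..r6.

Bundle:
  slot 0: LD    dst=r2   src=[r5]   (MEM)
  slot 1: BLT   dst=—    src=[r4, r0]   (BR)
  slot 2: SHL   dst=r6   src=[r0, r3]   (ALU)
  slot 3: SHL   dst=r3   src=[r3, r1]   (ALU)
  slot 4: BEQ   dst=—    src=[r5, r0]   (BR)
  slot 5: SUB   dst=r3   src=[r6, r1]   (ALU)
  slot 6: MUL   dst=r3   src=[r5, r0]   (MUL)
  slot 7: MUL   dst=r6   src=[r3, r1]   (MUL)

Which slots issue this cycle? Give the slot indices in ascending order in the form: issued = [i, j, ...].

  0. MEM→r2 ⇒ go  {2A/1Mu/1Ld/1B | 3r 2w}
  1. BR ⇒ go  {2A/1Mu/1Ld/0B | 1r 2w}
  2. ALU→r6 ⇒ no(RD_PORT)  {2A/1Mu/1Ld/0B | 1r 2w}
  3. ALU→r3 ⇒ no(RD_PORT)  {2A/1Mu/1Ld/0B | 1r 2w}
  4. BR ⇒ no(FU)  {2A/1Mu/1Ld/0B | 1r 2w}
  5. ALU→r3 ⇒ no(RD_PORT)  {2A/1Mu/1Ld/0B | 1r 2w}
  6. MUL→r3 ⇒ no(RD_PORT)  {2A/1Mu/1Ld/0B | 1r 2w}
  7. MUL→r6 ⇒ no(RD_PORT)  {2A/1Mu/1Ld/0B | 1r 2w}

issued = [0, 1]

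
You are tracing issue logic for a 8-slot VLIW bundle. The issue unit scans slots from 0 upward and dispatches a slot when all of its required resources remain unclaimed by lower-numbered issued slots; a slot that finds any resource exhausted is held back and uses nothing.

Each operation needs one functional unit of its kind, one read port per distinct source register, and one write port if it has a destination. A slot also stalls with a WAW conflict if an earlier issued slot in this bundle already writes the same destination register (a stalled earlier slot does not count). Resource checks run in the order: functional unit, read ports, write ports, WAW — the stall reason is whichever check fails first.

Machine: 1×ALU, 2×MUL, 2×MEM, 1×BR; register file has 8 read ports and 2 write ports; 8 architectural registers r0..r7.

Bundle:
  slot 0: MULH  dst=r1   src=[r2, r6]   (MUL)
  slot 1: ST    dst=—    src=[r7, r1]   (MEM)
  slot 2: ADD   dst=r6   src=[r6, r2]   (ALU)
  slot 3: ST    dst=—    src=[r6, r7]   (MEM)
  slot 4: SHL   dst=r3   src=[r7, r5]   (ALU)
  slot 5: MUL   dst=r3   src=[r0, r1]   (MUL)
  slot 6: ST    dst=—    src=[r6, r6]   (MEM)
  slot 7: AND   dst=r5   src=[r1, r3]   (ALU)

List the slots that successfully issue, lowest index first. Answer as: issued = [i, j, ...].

[0] MUL needs rd=2 wr=1: ok; after: ALU=1 MUL=1 MEM=2 BR=1, R=6, W=1
[1] MEM needs rd=2 wr=0: ok; after: ALU=1 MUL=1 MEM=1 BR=1, R=4, W=1
[2] ALU needs rd=2 wr=1: ok; after: ALU=0 MUL=1 MEM=1 BR=1, R=2, W=0
[3] MEM needs rd=2 wr=0: ok; after: ALU=0 MUL=1 MEM=0 BR=1, R=0, W=0
[4] ALU needs rd=2 wr=1: FU; after: ALU=0 MUL=1 MEM=0 BR=1, R=0, W=0
[5] MUL needs rd=2 wr=1: RD_PORT; after: ALU=0 MUL=1 MEM=0 BR=1, R=0, W=0
[6] MEM needs rd=1 wr=0: FU; after: ALU=0 MUL=1 MEM=0 BR=1, R=0, W=0
[7] ALU needs rd=2 wr=1: FU; after: ALU=0 MUL=1 MEM=0 BR=1, R=0, W=0

issued = [0, 1, 2, 3]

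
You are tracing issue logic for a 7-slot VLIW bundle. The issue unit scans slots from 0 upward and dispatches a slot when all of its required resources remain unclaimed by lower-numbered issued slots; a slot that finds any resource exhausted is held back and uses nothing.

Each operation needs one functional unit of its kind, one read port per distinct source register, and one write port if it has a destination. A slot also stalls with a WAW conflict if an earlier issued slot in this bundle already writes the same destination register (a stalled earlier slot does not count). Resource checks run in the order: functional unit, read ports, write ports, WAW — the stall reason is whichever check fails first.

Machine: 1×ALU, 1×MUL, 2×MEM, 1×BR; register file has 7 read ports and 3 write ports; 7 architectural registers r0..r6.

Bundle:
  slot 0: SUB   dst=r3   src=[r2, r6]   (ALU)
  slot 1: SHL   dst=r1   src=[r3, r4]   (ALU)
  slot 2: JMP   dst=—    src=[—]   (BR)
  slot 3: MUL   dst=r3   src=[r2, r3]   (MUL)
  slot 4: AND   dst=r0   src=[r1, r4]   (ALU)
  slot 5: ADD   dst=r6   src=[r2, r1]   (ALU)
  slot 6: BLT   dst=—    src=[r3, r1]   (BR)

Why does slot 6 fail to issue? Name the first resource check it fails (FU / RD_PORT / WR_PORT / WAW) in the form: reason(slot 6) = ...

reason(slot 6) = FU

  0. ALU→r3 ⇒ go  {0A/1Mu/2Ld/1B | 5r 2w}
  1. ALU→r1 ⇒ no(FU)  {0A/1Mu/2Ld/1B | 5r 2w}
  2. BR ⇒ go  {0A/1Mu/2Ld/0B | 5r 2w}
  3. MUL→r3 ⇒ no(WAW)  {0A/1Mu/2Ld/0B | 5r 2w}
  4. ALU→r0 ⇒ no(FU)  {0A/1Mu/2Ld/0B | 5r 2w}
  5. ALU→r6 ⇒ no(FU)  {0A/1Mu/2Ld/0B | 5r 2w}
  6. BR ⇒ no(FU)  {0A/1Mu/2Ld/0B | 5r 2w}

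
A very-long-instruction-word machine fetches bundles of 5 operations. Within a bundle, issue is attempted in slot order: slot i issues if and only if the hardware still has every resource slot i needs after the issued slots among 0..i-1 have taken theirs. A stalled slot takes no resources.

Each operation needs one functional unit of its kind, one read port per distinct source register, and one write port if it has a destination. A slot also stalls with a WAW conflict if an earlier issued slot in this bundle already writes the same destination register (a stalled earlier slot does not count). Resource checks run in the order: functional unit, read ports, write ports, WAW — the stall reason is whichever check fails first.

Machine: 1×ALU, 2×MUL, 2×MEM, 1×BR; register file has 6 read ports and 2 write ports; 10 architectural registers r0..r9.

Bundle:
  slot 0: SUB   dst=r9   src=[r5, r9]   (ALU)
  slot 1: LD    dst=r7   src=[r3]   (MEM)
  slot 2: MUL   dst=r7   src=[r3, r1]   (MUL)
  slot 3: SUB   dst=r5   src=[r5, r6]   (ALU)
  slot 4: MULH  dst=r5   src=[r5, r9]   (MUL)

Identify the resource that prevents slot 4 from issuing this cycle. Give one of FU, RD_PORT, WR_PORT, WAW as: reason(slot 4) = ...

#0 ALU src=r5,r9 dispatched  <A:0 Mu:2 Ld:2 B:1 rd:4 wr:1>
#1 MEM src=r3 dispatched  <A:0 Mu:2 Ld:1 B:1 rd:3 wr:0>
#2 MUL src=r3,r1 held:WR_PORT  <A:0 Mu:2 Ld:1 B:1 rd:3 wr:0>
#3 ALU src=r5,r6 held:FU  <A:0 Mu:2 Ld:1 B:1 rd:3 wr:0>
#4 MUL src=r5,r9 held:WR_PORT  <A:0 Mu:2 Ld:1 B:1 rd:3 wr:0>

reason(slot 4) = WR_PORT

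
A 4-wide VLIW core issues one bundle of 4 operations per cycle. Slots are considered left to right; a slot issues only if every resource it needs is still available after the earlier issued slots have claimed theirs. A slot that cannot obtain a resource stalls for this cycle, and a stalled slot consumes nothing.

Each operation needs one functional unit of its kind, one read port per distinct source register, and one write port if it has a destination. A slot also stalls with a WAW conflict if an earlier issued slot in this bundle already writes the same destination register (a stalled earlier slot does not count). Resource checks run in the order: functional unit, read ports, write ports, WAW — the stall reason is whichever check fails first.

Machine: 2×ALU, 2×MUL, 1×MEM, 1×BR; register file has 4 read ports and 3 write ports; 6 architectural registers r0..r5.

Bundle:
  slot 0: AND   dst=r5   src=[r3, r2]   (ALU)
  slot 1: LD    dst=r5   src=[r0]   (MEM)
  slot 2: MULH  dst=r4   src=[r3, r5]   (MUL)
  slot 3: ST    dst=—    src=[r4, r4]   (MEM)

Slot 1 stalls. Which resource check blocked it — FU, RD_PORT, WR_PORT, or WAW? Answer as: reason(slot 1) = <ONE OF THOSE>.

reason(slot 1) = WAW

slot 0 (ALU): ISSUE — free A1,Mu2,Ld1,B1 rp2 wp2
slot 1 (MEM): stall WAW — free A1,Mu2,Ld1,B1 rp2 wp2
slot 2 (MUL): ISSUE — free A1,Mu1,Ld1,B1 rp0 wp1
slot 3 (MEM): stall RD_PORT — free A1,Mu1,Ld1,B1 rp0 wp1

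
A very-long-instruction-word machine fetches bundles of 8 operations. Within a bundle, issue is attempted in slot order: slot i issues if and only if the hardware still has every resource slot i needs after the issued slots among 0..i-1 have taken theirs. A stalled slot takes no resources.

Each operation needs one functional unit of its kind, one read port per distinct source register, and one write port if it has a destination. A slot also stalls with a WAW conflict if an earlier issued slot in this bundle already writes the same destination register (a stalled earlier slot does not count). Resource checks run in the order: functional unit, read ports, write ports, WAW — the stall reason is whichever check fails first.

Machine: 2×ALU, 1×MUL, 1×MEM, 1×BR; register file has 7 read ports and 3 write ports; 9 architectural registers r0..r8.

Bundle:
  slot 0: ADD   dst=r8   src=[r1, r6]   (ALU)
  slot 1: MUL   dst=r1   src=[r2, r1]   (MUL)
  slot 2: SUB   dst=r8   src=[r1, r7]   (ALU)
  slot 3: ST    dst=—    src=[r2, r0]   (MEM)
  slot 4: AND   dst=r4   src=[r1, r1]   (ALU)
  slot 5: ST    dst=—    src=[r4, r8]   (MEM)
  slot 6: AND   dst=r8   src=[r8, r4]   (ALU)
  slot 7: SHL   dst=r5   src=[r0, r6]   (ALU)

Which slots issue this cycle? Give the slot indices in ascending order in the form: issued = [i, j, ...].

  0. ALU→r8 ⇒ go  {1A/1Mu/1Ld/1B | 5r 2w}
  1. MUL→r1 ⇒ go  {1A/0Mu/1Ld/1B | 3r 1w}
  2. ALU→r8 ⇒ no(WAW)  {1A/0Mu/1Ld/1B | 3r 1w}
  3. MEM ⇒ go  {1A/0Mu/0Ld/1B | 1r 1w}
  4. ALU→r4 ⇒ go  {0A/0Mu/0Ld/1B | 0r 0w}
  5. MEM ⇒ no(FU)  {0A/0Mu/0Ld/1B | 0r 0w}
  6. ALU→r8 ⇒ no(FU)  {0A/0Mu/0Ld/1B | 0r 0w}
  7. ALU→r5 ⇒ no(FU)  {0A/0Mu/0Ld/1B | 0r 0w}

issued = [0, 1, 3, 4]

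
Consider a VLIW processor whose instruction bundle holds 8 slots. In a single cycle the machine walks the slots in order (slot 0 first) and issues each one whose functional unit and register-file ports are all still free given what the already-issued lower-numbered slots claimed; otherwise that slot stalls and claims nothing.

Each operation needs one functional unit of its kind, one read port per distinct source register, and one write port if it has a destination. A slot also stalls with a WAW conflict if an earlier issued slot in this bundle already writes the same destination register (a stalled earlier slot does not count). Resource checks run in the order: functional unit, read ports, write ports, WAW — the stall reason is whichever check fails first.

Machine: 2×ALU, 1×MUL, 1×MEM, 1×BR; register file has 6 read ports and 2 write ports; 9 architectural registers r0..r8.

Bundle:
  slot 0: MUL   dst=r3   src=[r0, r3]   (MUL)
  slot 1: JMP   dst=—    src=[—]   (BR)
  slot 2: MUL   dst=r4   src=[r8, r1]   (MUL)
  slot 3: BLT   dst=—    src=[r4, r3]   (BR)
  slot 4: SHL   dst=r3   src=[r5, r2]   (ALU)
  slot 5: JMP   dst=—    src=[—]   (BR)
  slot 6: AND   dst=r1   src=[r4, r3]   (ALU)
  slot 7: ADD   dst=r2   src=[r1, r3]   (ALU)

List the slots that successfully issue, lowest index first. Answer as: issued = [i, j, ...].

issued = [0, 1, 6]

[0] MUL needs rd=2 wr=1: ok; after: ALU=2 MUL=0 MEM=1 BR=1, R=4, W=1
[1] BR needs rd=0 wr=0: ok; after: ALU=2 MUL=0 MEM=1 BR=0, R=4, W=1
[2] MUL needs rd=2 wr=1: FU; after: ALU=2 MUL=0 MEM=1 BR=0, R=4, W=1
[3] BR needs rd=2 wr=0: FU; after: ALU=2 MUL=0 MEM=1 BR=0, R=4, W=1
[4] ALU needs rd=2 wr=1: WAW; after: ALU=2 MUL=0 MEM=1 BR=0, R=4, W=1
[5] BR needs rd=0 wr=0: FU; after: ALU=2 MUL=0 MEM=1 BR=0, R=4, W=1
[6] ALU needs rd=2 wr=1: ok; after: ALU=1 MUL=0 MEM=1 BR=0, R=2, W=0
[7] ALU needs rd=2 wr=1: WR_PORT; after: ALU=1 MUL=0 MEM=1 BR=0, R=2, W=0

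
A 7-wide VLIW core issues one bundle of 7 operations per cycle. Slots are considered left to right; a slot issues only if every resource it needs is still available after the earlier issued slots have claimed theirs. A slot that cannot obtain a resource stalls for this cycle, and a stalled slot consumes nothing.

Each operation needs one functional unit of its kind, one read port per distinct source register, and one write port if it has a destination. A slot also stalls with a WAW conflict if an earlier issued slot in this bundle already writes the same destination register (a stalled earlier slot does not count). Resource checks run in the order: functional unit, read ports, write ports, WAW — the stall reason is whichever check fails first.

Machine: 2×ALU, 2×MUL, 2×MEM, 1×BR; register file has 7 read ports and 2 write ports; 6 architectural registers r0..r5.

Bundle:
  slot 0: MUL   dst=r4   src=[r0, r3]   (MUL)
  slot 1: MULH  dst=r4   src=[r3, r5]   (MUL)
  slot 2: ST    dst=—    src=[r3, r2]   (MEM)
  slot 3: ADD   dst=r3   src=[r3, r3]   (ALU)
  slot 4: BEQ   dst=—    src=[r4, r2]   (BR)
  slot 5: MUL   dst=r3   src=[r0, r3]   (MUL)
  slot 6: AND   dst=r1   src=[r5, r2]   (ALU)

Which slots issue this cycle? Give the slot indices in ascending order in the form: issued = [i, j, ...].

issued = [0, 2, 3, 4]

slot 0 (MUL): ISSUE — free A2,Mu1,Ld2,B1 rp5 wp1
slot 1 (MUL): stall WAW — free A2,Mu1,Ld2,B1 rp5 wp1
slot 2 (MEM): ISSUE — free A2,Mu1,Ld1,B1 rp3 wp1
slot 3 (ALU): ISSUE — free A1,Mu1,Ld1,B1 rp2 wp0
slot 4 (BR): ISSUE — free A1,Mu1,Ld1,B0 rp0 wp0
slot 5 (MUL): stall RD_PORT — free A1,Mu1,Ld1,B0 rp0 wp0
slot 6 (ALU): stall RD_PORT — free A1,Mu1,Ld1,B0 rp0 wp0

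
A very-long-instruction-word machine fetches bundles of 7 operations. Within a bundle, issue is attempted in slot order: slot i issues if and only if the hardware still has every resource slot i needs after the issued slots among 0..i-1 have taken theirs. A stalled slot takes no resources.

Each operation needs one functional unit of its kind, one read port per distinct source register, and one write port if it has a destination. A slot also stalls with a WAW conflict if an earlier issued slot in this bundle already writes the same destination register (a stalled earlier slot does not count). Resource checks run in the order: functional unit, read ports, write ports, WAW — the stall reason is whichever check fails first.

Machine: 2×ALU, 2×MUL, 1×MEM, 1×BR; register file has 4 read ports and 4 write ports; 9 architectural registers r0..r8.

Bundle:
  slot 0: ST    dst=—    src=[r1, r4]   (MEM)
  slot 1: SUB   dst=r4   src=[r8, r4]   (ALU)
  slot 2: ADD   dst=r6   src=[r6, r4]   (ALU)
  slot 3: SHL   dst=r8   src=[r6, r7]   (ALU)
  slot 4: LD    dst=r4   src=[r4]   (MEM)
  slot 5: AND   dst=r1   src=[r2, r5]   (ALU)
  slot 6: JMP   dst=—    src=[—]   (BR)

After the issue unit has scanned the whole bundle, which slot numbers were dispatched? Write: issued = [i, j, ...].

#0 MEM src=r1,r4 dispatched  <A:2 Mu:2 Ld:0 B:1 rd:2 wr:4>
#1 ALU src=r8,r4 dispatched  <A:1 Mu:2 Ld:0 B:1 rd:0 wr:3>
#2 ALU src=r6,r4 held:RD_PORT  <A:1 Mu:2 Ld:0 B:1 rd:0 wr:3>
#3 ALU src=r6,r7 held:RD_PORT  <A:1 Mu:2 Ld:0 B:1 rd:0 wr:3>
#4 MEM src=r4 held:FU  <A:1 Mu:2 Ld:0 B:1 rd:0 wr:3>
#5 ALU src=r2,r5 held:RD_PORT  <A:1 Mu:2 Ld:0 B:1 rd:0 wr:3>
#6 BR src=- dispatched  <A:1 Mu:2 Ld:0 B:0 rd:0 wr:3>

issued = [0, 1, 6]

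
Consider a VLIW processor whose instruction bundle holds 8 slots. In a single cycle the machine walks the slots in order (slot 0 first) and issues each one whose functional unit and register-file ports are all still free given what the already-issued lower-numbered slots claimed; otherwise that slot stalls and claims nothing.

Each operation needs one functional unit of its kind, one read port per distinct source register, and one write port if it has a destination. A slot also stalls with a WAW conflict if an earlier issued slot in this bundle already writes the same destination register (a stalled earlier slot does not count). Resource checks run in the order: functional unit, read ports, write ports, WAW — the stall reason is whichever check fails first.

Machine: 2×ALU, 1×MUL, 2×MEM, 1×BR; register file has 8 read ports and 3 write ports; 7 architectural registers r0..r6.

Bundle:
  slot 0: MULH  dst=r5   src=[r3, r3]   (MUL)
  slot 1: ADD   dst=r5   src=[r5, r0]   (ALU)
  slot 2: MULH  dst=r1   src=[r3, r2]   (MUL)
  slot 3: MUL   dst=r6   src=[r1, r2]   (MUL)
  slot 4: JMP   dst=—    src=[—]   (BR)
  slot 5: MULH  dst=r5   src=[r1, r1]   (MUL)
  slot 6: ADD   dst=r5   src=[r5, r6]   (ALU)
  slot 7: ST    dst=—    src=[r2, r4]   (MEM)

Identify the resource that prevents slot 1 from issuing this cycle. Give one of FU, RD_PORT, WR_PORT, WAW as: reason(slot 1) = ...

#0 MUL src=r3,r3 dispatched  <A:2 Mu:0 Ld:2 B:1 rd:7 wr:2>
#1 ALU src=r5,r0 held:WAW  <A:2 Mu:0 Ld:2 B:1 rd:7 wr:2>
#2 MUL src=r3,r2 held:FU  <A:2 Mu:0 Ld:2 B:1 rd:7 wr:2>
#3 MUL src=r1,r2 held:FU  <A:2 Mu:0 Ld:2 B:1 rd:7 wr:2>
#4 BR src=- dispatched  <A:2 Mu:0 Ld:2 B:0 rd:7 wr:2>
#5 MUL src=r1,r1 held:FU  <A:2 Mu:0 Ld:2 B:0 rd:7 wr:2>
#6 ALU src=r5,r6 held:WAW  <A:2 Mu:0 Ld:2 B:0 rd:7 wr:2>
#7 MEM src=r2,r4 dispatched  <A:2 Mu:0 Ld:1 B:0 rd:5 wr:2>

reason(slot 1) = WAW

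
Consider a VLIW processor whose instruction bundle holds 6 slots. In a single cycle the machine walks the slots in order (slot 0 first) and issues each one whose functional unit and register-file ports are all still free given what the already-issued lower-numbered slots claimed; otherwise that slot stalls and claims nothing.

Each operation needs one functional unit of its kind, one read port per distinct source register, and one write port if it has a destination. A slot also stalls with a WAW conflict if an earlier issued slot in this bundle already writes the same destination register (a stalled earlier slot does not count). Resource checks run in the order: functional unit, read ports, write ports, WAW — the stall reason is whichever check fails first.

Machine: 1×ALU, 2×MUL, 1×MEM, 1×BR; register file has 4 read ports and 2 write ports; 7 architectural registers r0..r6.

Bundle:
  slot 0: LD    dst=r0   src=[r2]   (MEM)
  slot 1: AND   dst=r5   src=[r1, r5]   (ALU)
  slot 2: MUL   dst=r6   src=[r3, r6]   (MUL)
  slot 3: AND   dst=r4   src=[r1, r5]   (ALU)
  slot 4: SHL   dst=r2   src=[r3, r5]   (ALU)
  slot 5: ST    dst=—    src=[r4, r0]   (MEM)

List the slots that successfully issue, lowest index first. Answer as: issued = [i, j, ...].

issued = [0, 1]

(0) want 1×MEM +1rd +1wr — yes → AL1|MU2|ME0|BR1|rd3|wr1
(1) want 1×ALU +2rd +1wr — yes → AL0|MU2|ME0|BR1|rd1|wr0
(2) want 1×MUL +2rd +1wr — RD_PORT → AL0|MU2|ME0|BR1|rd1|wr0
(3) want 1×ALU +2rd +1wr — FU → AL0|MU2|ME0|BR1|rd1|wr0
(4) want 1×ALU +2rd +1wr — FU → AL0|MU2|ME0|BR1|rd1|wr0
(5) want 1×MEM +2rd +0wr — FU → AL0|MU2|ME0|BR1|rd1|wr0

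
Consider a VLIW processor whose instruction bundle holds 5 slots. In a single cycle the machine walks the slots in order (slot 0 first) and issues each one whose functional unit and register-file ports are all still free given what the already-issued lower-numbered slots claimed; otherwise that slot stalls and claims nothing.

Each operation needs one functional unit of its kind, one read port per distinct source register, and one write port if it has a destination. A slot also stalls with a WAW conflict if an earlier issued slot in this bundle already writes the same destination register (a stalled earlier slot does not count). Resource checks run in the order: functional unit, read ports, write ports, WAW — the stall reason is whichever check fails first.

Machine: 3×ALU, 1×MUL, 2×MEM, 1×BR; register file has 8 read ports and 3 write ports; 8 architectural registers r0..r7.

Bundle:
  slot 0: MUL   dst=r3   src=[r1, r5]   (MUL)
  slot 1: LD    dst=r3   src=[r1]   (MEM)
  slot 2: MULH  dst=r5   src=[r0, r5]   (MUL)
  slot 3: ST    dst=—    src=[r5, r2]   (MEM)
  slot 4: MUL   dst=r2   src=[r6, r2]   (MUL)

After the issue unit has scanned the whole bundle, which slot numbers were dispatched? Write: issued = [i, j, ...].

issued = [0, 3]

  0. MUL→r3 ⇒ go  {3A/0Mu/2Ld/1B | 6r 2w}
  1. MEM→r3 ⇒ no(WAW)  {3A/0Mu/2Ld/1B | 6r 2w}
  2. MUL→r5 ⇒ no(FU)  {3A/0Mu/2Ld/1B | 6r 2w}
  3. MEM ⇒ go  {3A/0Mu/1Ld/1B | 4r 2w}
  4. MUL→r2 ⇒ no(FU)  {3A/0Mu/1Ld/1B | 4r 2w}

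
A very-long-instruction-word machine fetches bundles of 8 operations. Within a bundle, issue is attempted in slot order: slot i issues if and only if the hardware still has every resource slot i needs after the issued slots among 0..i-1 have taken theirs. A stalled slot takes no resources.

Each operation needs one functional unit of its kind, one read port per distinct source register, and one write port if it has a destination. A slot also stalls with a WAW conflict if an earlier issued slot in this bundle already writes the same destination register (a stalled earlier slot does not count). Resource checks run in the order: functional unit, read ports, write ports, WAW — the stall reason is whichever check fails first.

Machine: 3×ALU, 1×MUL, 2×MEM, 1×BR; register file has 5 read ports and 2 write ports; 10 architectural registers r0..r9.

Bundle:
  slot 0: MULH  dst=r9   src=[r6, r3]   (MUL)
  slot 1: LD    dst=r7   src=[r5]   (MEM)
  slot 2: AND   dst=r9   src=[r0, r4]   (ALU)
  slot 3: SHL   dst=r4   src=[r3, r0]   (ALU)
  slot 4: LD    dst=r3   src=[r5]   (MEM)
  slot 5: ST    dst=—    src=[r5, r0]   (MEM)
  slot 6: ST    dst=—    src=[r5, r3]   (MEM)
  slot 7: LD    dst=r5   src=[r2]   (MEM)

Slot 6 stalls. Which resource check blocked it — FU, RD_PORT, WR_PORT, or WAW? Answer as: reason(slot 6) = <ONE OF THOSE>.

reason(slot 6) = FU

  0. MUL→r9 ⇒ go  {3A/0Mu/2Ld/1B | 3r 1w}
  1. MEM→r7 ⇒ go  {3A/0Mu/1Ld/1B | 2r 0w}
  2. ALU→r9 ⇒ no(WR_PORT)  {3A/0Mu/1Ld/1B | 2r 0w}
  3. ALU→r4 ⇒ no(WR_PORT)  {3A/0Mu/1Ld/1B | 2r 0w}
  4. MEM→r3 ⇒ no(WR_PORT)  {3A/0Mu/1Ld/1B | 2r 0w}
  5. MEM ⇒ go  {3A/0Mu/0Ld/1B | 0r 0w}
  6. MEM ⇒ no(FU)  {3A/0Mu/0Ld/1B | 0r 0w}
  7. MEM→r5 ⇒ no(FU)  {3A/0Mu/0Ld/1B | 0r 0w}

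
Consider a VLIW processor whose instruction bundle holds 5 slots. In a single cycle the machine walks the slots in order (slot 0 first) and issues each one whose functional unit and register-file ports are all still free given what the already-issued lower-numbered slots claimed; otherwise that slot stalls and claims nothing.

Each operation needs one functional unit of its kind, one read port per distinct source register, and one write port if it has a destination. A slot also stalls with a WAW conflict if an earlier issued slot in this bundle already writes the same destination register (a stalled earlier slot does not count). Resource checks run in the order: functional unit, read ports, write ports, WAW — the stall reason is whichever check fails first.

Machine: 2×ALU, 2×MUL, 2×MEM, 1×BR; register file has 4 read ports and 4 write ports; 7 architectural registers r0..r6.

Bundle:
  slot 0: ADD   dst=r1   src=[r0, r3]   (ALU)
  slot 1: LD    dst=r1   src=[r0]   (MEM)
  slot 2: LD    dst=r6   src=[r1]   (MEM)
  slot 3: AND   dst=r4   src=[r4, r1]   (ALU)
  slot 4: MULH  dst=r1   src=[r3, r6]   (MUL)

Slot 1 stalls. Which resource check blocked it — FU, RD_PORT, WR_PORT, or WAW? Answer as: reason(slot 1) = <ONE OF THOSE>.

  0. ALU→r1 ⇒ go  {1A/2Mu/2Ld/1B | 2r 3w}
  1. MEM→r1 ⇒ no(WAW)  {1A/2Mu/2Ld/1B | 2r 3w}
  2. MEM→r6 ⇒ go  {1A/2Mu/1Ld/1B | 1r 2w}
  3. ALU→r4 ⇒ no(RD_PORT)  {1A/2Mu/1Ld/1B | 1r 2w}
  4. MUL→r1 ⇒ no(RD_PORT)  {1A/2Mu/1Ld/1B | 1r 2w}

reason(slot 1) = WAW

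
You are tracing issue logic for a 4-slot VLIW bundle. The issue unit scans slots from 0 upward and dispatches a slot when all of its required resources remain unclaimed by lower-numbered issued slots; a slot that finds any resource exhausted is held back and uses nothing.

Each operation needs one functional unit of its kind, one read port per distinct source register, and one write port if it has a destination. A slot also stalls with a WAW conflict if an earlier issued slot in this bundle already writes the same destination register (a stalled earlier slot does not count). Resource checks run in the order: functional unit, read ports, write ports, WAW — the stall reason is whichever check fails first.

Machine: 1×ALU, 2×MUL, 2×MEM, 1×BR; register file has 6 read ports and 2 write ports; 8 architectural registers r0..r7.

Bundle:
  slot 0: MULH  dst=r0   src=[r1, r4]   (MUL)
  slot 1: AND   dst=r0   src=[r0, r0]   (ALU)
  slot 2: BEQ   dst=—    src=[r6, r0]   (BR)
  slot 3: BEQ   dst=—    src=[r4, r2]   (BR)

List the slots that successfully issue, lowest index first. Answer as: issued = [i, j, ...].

issued = [0, 2]

(0) want 1×MUL +2rd +1wr — yes → AL1|MU1|ME2|BR1|rd4|wr1
(1) want 1×ALU +1rd +1wr — WAW → AL1|MU1|ME2|BR1|rd4|wr1
(2) want 1×BR +2rd +0wr — yes → AL1|MU1|ME2|BR0|rd2|wr1
(3) want 1×BR +2rd +0wr — FU → AL1|MU1|ME2|BR0|rd2|wr1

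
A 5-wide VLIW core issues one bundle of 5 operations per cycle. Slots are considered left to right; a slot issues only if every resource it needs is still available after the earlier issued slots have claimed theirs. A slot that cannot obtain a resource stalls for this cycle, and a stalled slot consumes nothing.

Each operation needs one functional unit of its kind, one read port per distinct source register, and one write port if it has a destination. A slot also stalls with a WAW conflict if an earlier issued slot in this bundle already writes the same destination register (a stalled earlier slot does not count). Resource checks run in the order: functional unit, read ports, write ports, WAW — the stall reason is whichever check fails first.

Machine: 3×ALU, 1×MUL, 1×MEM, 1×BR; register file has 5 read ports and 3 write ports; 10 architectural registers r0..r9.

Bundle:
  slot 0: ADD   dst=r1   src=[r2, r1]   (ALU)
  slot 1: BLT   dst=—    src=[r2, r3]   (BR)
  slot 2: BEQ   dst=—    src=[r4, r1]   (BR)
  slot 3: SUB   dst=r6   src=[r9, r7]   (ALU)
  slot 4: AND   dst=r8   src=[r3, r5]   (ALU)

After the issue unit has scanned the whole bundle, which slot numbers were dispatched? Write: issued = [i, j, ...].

  0. ALU→r1 ⇒ go  {2A/1Mu/1Ld/1B | 3r 2w}
  1. BR ⇒ go  {2A/1Mu/1Ld/0B | 1r 2w}
  2. BR ⇒ no(FU)  {2A/1Mu/1Ld/0B | 1r 2w}
  3. ALU→r6 ⇒ no(RD_PORT)  {2A/1Mu/1Ld/0B | 1r 2w}
  4. ALU→r8 ⇒ no(RD_PORT)  {2A/1Mu/1Ld/0B | 1r 2w}

issued = [0, 1]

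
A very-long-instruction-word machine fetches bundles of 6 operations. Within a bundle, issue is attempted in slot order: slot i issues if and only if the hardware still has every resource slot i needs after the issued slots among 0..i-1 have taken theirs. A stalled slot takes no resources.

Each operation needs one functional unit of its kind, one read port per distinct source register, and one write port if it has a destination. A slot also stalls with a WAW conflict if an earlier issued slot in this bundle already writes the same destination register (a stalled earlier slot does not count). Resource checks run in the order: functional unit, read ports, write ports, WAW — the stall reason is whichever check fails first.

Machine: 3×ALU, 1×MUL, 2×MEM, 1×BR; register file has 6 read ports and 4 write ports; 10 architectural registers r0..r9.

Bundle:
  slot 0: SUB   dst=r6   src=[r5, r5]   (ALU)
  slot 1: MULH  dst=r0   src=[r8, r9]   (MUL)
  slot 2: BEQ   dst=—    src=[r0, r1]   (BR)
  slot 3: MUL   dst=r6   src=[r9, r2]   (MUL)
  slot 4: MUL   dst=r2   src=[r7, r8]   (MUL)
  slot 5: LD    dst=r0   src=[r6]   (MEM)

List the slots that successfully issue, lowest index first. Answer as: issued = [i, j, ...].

  0. ALU→r6 ⇒ go  {2A/1Mu/2Ld/1B | 5r 3w}
  1. MUL→r0 ⇒ go  {2A/0Mu/2Ld/1B | 3r 2w}
  2. BR ⇒ go  {2A/0Mu/2Ld/0B | 1r 2w}
  3. MUL→r6 ⇒ no(FU)  {2A/0Mu/2Ld/0B | 1r 2w}
  4. MUL→r2 ⇒ no(FU)  {2A/0Mu/2Ld/0B | 1r 2w}
  5. MEM→r0 ⇒ no(WAW)  {2A/0Mu/2Ld/0B | 1r 2w}

issued = [0, 1, 2]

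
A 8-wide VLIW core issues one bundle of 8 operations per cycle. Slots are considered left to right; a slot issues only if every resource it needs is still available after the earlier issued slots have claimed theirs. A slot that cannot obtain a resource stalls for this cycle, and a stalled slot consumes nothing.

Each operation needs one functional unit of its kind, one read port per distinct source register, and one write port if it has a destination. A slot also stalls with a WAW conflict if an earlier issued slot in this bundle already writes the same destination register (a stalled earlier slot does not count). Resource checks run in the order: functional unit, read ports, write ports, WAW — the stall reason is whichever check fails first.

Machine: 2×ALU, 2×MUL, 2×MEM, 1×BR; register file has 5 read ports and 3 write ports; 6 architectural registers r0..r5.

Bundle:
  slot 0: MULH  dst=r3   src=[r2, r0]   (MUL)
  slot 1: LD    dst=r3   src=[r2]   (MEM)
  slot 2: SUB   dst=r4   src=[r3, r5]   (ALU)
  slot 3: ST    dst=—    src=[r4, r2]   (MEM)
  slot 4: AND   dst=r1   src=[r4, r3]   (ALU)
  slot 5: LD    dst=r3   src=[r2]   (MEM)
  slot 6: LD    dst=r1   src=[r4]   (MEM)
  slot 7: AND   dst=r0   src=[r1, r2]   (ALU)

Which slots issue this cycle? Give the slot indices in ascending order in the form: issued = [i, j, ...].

#0 MUL src=r2,r0 dispatched  <A:2 Mu:1 Ld:2 B:1 rd:3 wr:2>
#1 MEM src=r2 held:WAW  <A:2 Mu:1 Ld:2 B:1 rd:3 wr:2>
#2 ALU src=r3,r5 dispatched  <A:1 Mu:1 Ld:2 B:1 rd:1 wr:1>
#3 MEM src=r4,r2 held:RD_PORT  <A:1 Mu:1 Ld:2 B:1 rd:1 wr:1>
#4 ALU src=r4,r3 held:RD_PORT  <A:1 Mu:1 Ld:2 B:1 rd:1 wr:1>
#5 MEM src=r2 held:WAW  <A:1 Mu:1 Ld:2 B:1 rd:1 wr:1>
#6 MEM src=r4 dispatched  <A:1 Mu:1 Ld:1 B:1 rd:0 wr:0>
#7 ALU src=r1,r2 held:RD_PORT  <A:1 Mu:1 Ld:1 B:1 rd:0 wr:0>

issued = [0, 2, 6]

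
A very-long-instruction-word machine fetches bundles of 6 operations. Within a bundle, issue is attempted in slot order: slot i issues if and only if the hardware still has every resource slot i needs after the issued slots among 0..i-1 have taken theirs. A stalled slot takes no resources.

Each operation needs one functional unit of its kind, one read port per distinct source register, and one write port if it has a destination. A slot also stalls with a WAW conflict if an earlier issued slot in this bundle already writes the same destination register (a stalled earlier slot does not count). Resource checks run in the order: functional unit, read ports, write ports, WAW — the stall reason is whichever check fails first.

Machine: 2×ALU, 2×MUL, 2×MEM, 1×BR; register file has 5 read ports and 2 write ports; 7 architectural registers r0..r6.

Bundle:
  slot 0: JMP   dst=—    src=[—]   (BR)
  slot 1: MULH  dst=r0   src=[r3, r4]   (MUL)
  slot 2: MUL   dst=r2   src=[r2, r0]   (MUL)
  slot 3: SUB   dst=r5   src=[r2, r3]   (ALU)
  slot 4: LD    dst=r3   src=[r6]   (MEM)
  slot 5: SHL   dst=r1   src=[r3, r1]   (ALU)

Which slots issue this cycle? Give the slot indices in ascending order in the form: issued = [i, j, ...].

issued = [0, 1, 2]

#0 BR src=- dispatched  <A:2 Mu:2 Ld:2 B:0 rd:5 wr:2>
#1 MUL src=r3,r4 dispatched  <A:2 Mu:1 Ld:2 B:0 rd:3 wr:1>
#2 MUL src=r2,r0 dispatched  <A:2 Mu:0 Ld:2 B:0 rd:1 wr:0>
#3 ALU src=r2,r3 held:RD_PORT  <A:2 Mu:0 Ld:2 B:0 rd:1 wr:0>
#4 MEM src=r6 held:WR_PORT  <A:2 Mu:0 Ld:2 B:0 rd:1 wr:0>
#5 ALU src=r3,r1 held:RD_PORT  <A:2 Mu:0 Ld:2 B:0 rd:1 wr:0>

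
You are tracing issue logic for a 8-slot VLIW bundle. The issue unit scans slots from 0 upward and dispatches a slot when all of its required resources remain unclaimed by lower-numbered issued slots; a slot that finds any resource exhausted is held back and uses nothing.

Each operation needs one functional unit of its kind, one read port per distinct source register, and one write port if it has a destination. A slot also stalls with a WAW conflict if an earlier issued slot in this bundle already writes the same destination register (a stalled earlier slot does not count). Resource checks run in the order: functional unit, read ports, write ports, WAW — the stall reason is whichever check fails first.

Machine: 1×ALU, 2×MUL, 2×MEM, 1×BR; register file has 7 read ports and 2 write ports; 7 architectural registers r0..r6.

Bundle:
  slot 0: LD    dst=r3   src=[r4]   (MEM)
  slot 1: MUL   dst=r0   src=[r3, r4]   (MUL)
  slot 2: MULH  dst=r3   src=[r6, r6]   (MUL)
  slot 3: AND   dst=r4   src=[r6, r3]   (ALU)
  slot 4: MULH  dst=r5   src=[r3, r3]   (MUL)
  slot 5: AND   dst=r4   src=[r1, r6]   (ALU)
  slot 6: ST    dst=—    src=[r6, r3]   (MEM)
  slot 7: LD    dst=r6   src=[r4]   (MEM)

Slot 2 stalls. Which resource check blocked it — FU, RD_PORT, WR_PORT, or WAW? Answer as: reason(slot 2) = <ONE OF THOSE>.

  0. MEM→r3 ⇒ go  {1A/2Mu/1Ld/1B | 6r 1w}
  1. MUL→r0 ⇒ go  {1A/1Mu/1Ld/1B | 4r 0w}
  2. MUL→r3 ⇒ no(WR_PORT)  {1A/1Mu/1Ld/1B | 4r 0w}
  3. ALU→r4 ⇒ no(WR_PORT)  {1A/1Mu/1Ld/1B | 4r 0w}
  4. MUL→r5 ⇒ no(WR_PORT)  {1A/1Mu/1Ld/1B | 4r 0w}
  5. ALU→r4 ⇒ no(WR_PORT)  {1A/1Mu/1Ld/1B | 4r 0w}
  6. MEM ⇒ go  {1A/1Mu/0Ld/1B | 2r 0w}
  7. MEM→r6 ⇒ no(FU)  {1A/1Mu/0Ld/1B | 2r 0w}

reason(slot 2) = WR_PORT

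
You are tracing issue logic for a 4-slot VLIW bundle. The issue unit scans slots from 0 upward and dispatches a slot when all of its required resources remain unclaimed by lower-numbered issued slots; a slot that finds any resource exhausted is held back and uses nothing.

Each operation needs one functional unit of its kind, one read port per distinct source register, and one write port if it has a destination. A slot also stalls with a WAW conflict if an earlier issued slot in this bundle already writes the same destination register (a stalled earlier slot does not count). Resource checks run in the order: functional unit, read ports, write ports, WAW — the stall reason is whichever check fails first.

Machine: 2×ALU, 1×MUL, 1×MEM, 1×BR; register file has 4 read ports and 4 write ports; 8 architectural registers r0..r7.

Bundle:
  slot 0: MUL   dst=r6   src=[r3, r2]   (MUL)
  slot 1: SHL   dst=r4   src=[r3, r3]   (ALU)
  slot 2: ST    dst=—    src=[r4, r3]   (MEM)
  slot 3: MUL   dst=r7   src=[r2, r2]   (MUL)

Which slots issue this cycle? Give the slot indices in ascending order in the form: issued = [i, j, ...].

[0] MUL needs rd=2 wr=1: ok; after: ALU=2 MUL=0 MEM=1 BR=1, R=2, W=3
[1] ALU needs rd=1 wr=1: ok; after: ALU=1 MUL=0 MEM=1 BR=1, R=1, W=2
[2] MEM needs rd=2 wr=0: RD_PORT; after: ALU=1 MUL=0 MEM=1 BR=1, R=1, W=2
[3] MUL needs rd=1 wr=1: FU; after: ALU=1 MUL=0 MEM=1 BR=1, R=1, W=2

issued = [0, 1]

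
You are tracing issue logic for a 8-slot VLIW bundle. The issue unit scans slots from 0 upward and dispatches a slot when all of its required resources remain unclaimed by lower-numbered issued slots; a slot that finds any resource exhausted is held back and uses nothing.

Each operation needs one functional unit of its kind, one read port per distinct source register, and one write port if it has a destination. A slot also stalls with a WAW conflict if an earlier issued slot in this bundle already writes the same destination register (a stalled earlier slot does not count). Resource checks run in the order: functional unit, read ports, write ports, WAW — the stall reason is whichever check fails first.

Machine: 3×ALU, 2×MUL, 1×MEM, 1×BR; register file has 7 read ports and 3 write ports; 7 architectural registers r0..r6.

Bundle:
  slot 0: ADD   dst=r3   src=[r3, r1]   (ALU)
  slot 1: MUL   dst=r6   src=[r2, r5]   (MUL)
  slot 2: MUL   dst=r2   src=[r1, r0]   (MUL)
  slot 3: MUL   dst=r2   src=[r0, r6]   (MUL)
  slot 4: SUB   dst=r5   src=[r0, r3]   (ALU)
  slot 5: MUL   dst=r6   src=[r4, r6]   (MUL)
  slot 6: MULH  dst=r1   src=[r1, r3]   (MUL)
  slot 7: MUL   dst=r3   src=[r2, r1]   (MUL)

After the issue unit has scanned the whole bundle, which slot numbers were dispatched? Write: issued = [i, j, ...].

#0 ALU src=r3,r1 dispatched  <A:2 Mu:2 Ld:1 B:1 rd:5 wr:2>
#1 MUL src=r2,r5 dispatched  <A:2 Mu:1 Ld:1 B:1 rd:3 wr:1>
#2 MUL src=r1,r0 dispatched  <A:2 Mu:0 Ld:1 B:1 rd:1 wr:0>
#3 MUL src=r0,r6 held:FU  <A:2 Mu:0 Ld:1 B:1 rd:1 wr:0>
#4 ALU src=r0,r3 held:RD_PORT  <A:2 Mu:0 Ld:1 B:1 rd:1 wr:0>
#5 MUL src=r4,r6 held:FU  <A:2 Mu:0 Ld:1 B:1 rd:1 wr:0>
#6 MUL src=r1,r3 held:FU  <A:2 Mu:0 Ld:1 B:1 rd:1 wr:0>
#7 MUL src=r2,r1 held:FU  <A:2 Mu:0 Ld:1 B:1 rd:1 wr:0>

issued = [0, 1, 2]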